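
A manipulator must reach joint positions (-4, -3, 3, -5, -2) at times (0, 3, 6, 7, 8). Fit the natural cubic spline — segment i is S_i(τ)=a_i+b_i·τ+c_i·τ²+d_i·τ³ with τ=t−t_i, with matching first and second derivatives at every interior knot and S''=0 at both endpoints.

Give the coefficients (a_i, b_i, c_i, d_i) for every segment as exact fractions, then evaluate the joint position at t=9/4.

Δ: Δ0=1/3, Δ1=2, Δ2=-8, Δ3=3
row 1: diag=12, rhs=10; c'=1/4, d'=5/6
row 2: denom=8−3·1/4=29/4; d'=(-60−3·5/6)/(29/4)=-250/29
row 3: denom=4−1·4/29=112/29; d'=(66−1·-250/29)/(112/29)=541/28
back: M3=541/28
back: M2=-250/29−4/29·541/28=-79/7
back: M1=5/6−1/4·-79/7=307/84
M: M0=0, M1=307/84, M2=-79/7, M3=541/28, M4=0
seg 0: a=-4, c=M0/2=0, d=(M1−M0)/(6·3)=307/1512, b=Δ0−h0·(2M0+M1)/6=-251/168
seg 1: a=-3, c=M1/2=307/168, d=(M2−M1)/(6·3)=-1255/1512, b=Δ1−h1·(2M1+M2)/6=335/84
seg 2: a=3, c=M2/2=-79/14, d=(M3−M2)/(6·1)=857/168, b=Δ2−h2·(2M2+M3)/6=-179/24
seg 3: a=-5, c=M3/2=541/56, d=(M4−M3)/(6·1)=-541/168, b=Δ3−h3·(2M3+M4)/6=-289/84
t_q=9/4 → seg 0, τ=9/4; S=-4+-251/168·τ+0·τ²+307/1512·τ³=-2585/512

  seg 0: a=-4 b=-251/168 c=0 d=307/1512
  seg 1: a=-3 b=335/84 c=307/168 d=-1255/1512
  seg 2: a=3 b=-179/24 c=-79/14 d=857/168
  seg 3: a=-5 b=-289/84 c=541/56 d=-541/168
S(9/4) = -2585/512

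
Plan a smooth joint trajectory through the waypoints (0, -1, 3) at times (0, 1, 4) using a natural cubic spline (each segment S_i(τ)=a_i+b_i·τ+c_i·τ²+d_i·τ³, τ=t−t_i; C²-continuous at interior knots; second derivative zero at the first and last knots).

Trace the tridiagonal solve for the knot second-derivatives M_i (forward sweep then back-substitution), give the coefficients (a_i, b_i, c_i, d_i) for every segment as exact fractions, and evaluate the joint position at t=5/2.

Δ: Δ0=-1, Δ1=4/3
row 1: diag=8, rhs=14; c'=3/8, d'=7/4
back: M1=7/4
M: M0=0, M1=7/4, M2=0
seg 0: a=0, c=M0/2=0, d=(M1−M0)/(6·1)=7/24, b=Δ0−h0·(2M0+M1)/6=-31/24
seg 1: a=-1, c=M1/2=7/8, d=(M2−M1)/(6·3)=-7/72, b=Δ1−h1·(2M1+M2)/6=-5/12
t_q=5/2 → seg 1, τ=3/2; S=-1+-5/12·τ+7/8·τ²+-7/72·τ³=1/64

  seg 0: a=0 b=-31/24 c=0 d=7/24
  seg 1: a=-1 b=-5/12 c=7/8 d=-7/72
S(5/2) = 1/64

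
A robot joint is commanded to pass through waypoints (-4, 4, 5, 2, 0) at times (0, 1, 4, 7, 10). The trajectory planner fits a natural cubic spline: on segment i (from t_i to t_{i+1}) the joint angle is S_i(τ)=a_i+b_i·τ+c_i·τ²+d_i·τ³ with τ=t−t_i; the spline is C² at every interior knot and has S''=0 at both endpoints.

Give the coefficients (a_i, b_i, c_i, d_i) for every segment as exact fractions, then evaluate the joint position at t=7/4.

  seg 0: a=-4 b=730/81 c=0 d=-82/81
  seg 1: a=4 b=484/81 c=-82/27 d=281/729
  seg 2: a=5 b=-149/81 c=35/81 d=-37/729
  seg 3: a=2 b=-50/81 c=-2/81 d=2/729
S(7/4) = 3995/576

Δ: Δ0=8, Δ1=1/3, Δ2=-1, Δ3=-2/3
row 1: diag=8, rhs=-46; c'=3/8, d'=-23/4
row 2: denom=12−3·3/8=87/8; d'=(-8−3·-23/4)/(87/8)=74/87
row 3: denom=12−3·8/29=324/29; d'=(2−3·74/87)/(324/29)=-4/81
back: M3=-4/81
back: M2=74/87−8/29·-4/81=70/81
back: M1=-23/4−3/8·70/81=-164/27
M: M0=0, M1=-164/27, M2=70/81, M3=-4/81, M4=0
seg 0: a=-4, c=M0/2=0, d=(M1−M0)/(6·1)=-82/81, b=Δ0−h0·(2M0+M1)/6=730/81
seg 1: a=4, c=M1/2=-82/27, d=(M2−M1)/(6·3)=281/729, b=Δ1−h1·(2M1+M2)/6=484/81
seg 2: a=5, c=M2/2=35/81, d=(M3−M2)/(6·3)=-37/729, b=Δ2−h2·(2M2+M3)/6=-149/81
seg 3: a=2, c=M3/2=-2/81, d=(M4−M3)/(6·3)=2/729, b=Δ3−h3·(2M3+M4)/6=-50/81
t_q=7/4 → seg 1, τ=3/4; S=4+484/81·τ+-82/27·τ²+281/729·τ³=3995/576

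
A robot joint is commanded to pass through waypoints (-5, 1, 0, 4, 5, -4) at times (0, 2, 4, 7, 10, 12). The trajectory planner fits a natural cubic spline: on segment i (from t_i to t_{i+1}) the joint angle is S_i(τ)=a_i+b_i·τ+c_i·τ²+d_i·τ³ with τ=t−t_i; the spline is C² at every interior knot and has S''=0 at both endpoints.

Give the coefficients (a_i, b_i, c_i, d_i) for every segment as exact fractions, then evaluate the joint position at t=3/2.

  seg 0: a=-5 b=7762/1929 c=0 d=-1975/7716
  seg 1: a=1 b=1837/1929 c=-1975/1286 d=6247/15432
  seg 2: a=0 b=-1285/3858 c=2297/2572 d=-2605/23148
  seg 3: a=4 b=15331/7716 c=-77/643 d=-3329/23148
  seg 4: a=5 b=-10087/3858 c=-3637/2572 d=3637/15432
S(3/2) = 3537/20576

Δ: Δ0=3, Δ1=-1/2, Δ2=4/3, Δ3=1/3, Δ4=-9/2
row 1: diag=8, rhs=-21; c'=1/4, d'=-21/8
row 2: denom=10−2·1/4=19/2; d'=(11−2·-21/8)/(19/2)=65/38
row 3: denom=12−3·6/19=210/19; d'=(-6−3·65/38)/(210/19)=-141/140
row 4: denom=10−3·19/70=643/70; d'=(-29−3·-141/140)/(643/70)=-3637/1286
back: M4=-3637/1286
back: M3=-141/140−19/70·-3637/1286=-154/643
back: M2=65/38−6/19·-154/643=2297/1286
back: M1=-21/8−1/4·2297/1286=-1975/643
M: M0=0, M1=-1975/643, M2=2297/1286, M3=-154/643, M4=-3637/1286, M5=0
seg 0: a=-5, c=M0/2=0, d=(M1−M0)/(6·2)=-1975/7716, b=Δ0−h0·(2M0+M1)/6=7762/1929
seg 1: a=1, c=M1/2=-1975/1286, d=(M2−M1)/(6·2)=6247/15432, b=Δ1−h1·(2M1+M2)/6=1837/1929
seg 2: a=0, c=M2/2=2297/2572, d=(M3−M2)/(6·3)=-2605/23148, b=Δ2−h2·(2M2+M3)/6=-1285/3858
seg 3: a=4, c=M3/2=-77/643, d=(M4−M3)/(6·3)=-3329/23148, b=Δ3−h3·(2M3+M4)/6=15331/7716
seg 4: a=5, c=M4/2=-3637/2572, d=(M5−M4)/(6·2)=3637/15432, b=Δ4−h4·(2M4+M5)/6=-10087/3858
t_q=3/2 → seg 0, τ=3/2; S=-5+7762/1929·τ+0·τ²+-1975/7716·τ³=3537/20576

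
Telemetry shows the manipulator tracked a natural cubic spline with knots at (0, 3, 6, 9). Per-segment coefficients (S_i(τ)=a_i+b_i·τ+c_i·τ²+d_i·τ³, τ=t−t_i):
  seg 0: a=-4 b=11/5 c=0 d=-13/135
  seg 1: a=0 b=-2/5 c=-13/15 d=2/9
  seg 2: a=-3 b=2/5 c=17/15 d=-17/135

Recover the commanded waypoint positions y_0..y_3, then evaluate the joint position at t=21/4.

y_0=-4 y_1=0 y_2=-3 y_3=5
S(21/4) = -441/160

y_0 = S_0(0) = a_0 = -4
y_1 = S_1(0) = a_1 = 0
y_2 = S_2(0) = a_2 = -3
y_3 = S_2(3) = 5
t_q=21/4 is in segment 1 (τ=9/4); S_1(τ)=-441/160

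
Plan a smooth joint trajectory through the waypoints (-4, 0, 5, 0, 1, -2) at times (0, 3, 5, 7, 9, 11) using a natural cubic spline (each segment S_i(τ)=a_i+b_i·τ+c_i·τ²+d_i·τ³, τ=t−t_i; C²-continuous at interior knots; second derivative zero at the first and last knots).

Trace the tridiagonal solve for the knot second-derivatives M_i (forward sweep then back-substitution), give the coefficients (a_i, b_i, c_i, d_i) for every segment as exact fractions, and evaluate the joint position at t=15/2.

  seg 0: a=-4 b=731/1590 c=0 d=463/4770
  seg 1: a=0 b=2449/795 c=463/530 d=-3701/6360
  seg 2: a=5 b=-649/1590 c=-555/212 d=4999/6360
  seg 3: a=0 b=-1151/795 c=556/265 d=-715/1272
  seg 4: a=1 b=317/1590 c=-1351/1060 d=1351/6360
S(15/2) = -4573/16960

Δ: Δ0=4/3, Δ1=5/2, Δ2=-5/2, Δ3=1/2, Δ4=-3/2
row 1: diag=10, rhs=7; c'=1/5, d'=7/10
row 2: denom=8−2·1/5=38/5; d'=(-30−2·7/10)/(38/5)=-157/38
row 3: denom=8−2·5/19=142/19; d'=(18−2·-157/38)/(142/19)=499/142
row 4: denom=8−2·19/71=530/71; d'=(-12−2·499/142)/(530/71)=-1351/530
back: M4=-1351/530
back: M3=499/142−19/71·-1351/530=1112/265
back: M2=-157/38−5/19·1112/265=-555/106
back: M1=7/10−1/5·-555/106=463/265
M: M0=0, M1=463/265, M2=-555/106, M3=1112/265, M4=-1351/530, M5=0
seg 0: a=-4, c=M0/2=0, d=(M1−M0)/(6·3)=463/4770, b=Δ0−h0·(2M0+M1)/6=731/1590
seg 1: a=0, c=M1/2=463/530, d=(M2−M1)/(6·2)=-3701/6360, b=Δ1−h1·(2M1+M2)/6=2449/795
seg 2: a=5, c=M2/2=-555/212, d=(M3−M2)/(6·2)=4999/6360, b=Δ2−h2·(2M2+M3)/6=-649/1590
seg 3: a=0, c=M3/2=556/265, d=(M4−M3)/(6·2)=-715/1272, b=Δ3−h3·(2M3+M4)/6=-1151/795
seg 4: a=1, c=M4/2=-1351/1060, d=(M5−M4)/(6·2)=1351/6360, b=Δ4−h4·(2M4+M5)/6=317/1590
t_q=15/2 → seg 3, τ=1/2; S=0+-1151/795·τ+556/265·τ²+-715/1272·τ³=-4573/16960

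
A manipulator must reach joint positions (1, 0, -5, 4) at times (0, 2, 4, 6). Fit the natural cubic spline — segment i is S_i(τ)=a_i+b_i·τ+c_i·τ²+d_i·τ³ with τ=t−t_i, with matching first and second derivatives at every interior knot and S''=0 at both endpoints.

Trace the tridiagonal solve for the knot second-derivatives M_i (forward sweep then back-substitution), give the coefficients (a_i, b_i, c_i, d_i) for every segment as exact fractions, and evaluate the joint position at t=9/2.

Δ: Δ0=-1/2, Δ1=-5/2, Δ2=9/2
row 1: diag=8, rhs=-12; c'=1/4, d'=-3/2
row 2: denom=8−2·1/4=15/2; d'=(42−2·-3/2)/(15/2)=6
back: M2=6
back: M1=-3/2−1/4·6=-3
M: M0=0, M1=-3, M2=6, M3=0
seg 0: a=1, c=M0/2=0, d=(M1−M0)/(6·2)=-1/4, b=Δ0−h0·(2M0+M1)/6=1/2
seg 1: a=0, c=M1/2=-3/2, d=(M2−M1)/(6·2)=3/4, b=Δ1−h1·(2M1+M2)/6=-5/2
seg 2: a=-5, c=M2/2=3, d=(M3−M2)/(6·2)=-1/2, b=Δ2−h2·(2M2+M3)/6=1/2
t_q=9/2 → seg 2, τ=1/2; S=-5+1/2·τ+3·τ²+-1/2·τ³=-65/16

  seg 0: a=1 b=1/2 c=0 d=-1/4
  seg 1: a=0 b=-5/2 c=-3/2 d=3/4
  seg 2: a=-5 b=1/2 c=3 d=-1/2
S(9/2) = -65/16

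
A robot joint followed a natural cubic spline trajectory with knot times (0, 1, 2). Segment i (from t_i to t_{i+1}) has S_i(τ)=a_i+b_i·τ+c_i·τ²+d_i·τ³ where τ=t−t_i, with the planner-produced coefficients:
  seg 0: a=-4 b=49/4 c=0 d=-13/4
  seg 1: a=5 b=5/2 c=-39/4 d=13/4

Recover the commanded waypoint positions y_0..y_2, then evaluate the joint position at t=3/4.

y_0 = S_0(0) = a_0 = -4
y_1 = S_1(0) = a_1 = 5
y_2 = S_1(1) = 1
t_q=3/4 is in segment 0 (τ=3/4); S_0(τ)=977/256

y_0=-4 y_1=5 y_2=1
S(3/4) = 977/256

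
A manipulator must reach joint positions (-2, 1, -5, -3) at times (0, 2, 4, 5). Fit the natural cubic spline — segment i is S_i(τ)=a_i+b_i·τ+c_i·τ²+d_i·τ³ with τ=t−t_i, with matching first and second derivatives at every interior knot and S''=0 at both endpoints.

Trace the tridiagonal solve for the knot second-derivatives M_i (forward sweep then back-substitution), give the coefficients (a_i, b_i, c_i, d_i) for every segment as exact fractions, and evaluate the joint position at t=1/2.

Δ: Δ0=3/2, Δ1=-3, Δ2=2
row 1: diag=8, rhs=-27; c'=1/4, d'=-27/8
row 2: denom=6−2·1/4=11/2; d'=(30−2·-27/8)/(11/2)=147/22
back: M2=147/22
back: M1=-27/8−1/4·147/22=-111/22
M: M0=0, M1=-111/22, M2=147/22, M3=0
seg 0: a=-2, c=M0/2=0, d=(M1−M0)/(6·2)=-37/88, b=Δ0−h0·(2M0+M1)/6=35/11
seg 1: a=1, c=M1/2=-111/44, d=(M2−M1)/(6·2)=43/44, b=Δ1−h1·(2M1+M2)/6=-41/22
seg 2: a=-5, c=M2/2=147/44, d=(M3−M2)/(6·1)=-49/44, b=Δ2−h2·(2M2+M3)/6=-5/22
t_q=1/2 → seg 0, τ=1/2; S=-2+35/11·τ+0·τ²+-37/88·τ³=-325/704

  seg 0: a=-2 b=35/11 c=0 d=-37/88
  seg 1: a=1 b=-41/22 c=-111/44 d=43/44
  seg 2: a=-5 b=-5/22 c=147/44 d=-49/44
S(1/2) = -325/704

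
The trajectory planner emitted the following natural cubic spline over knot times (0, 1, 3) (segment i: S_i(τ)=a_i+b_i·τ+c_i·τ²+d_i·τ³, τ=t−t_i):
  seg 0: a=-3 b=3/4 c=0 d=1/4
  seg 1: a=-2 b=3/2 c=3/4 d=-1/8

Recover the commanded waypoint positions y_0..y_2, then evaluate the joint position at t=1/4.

y_0=-3 y_1=-2 y_2=3
S(1/4) = -719/256

y_0 = S_0(0) = a_0 = -3
y_1 = S_1(0) = a_1 = -2
y_2 = S_1(2) = 3
t_q=1/4 is in segment 0 (τ=1/4); S_0(τ)=-719/256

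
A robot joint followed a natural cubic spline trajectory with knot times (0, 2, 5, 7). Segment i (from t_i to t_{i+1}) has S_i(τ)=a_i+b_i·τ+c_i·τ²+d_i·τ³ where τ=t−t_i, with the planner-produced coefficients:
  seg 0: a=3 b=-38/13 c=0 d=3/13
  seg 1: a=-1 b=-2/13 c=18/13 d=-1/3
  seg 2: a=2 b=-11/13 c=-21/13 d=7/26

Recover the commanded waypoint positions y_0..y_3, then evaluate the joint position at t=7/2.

y_0 = S_0(0) = a_0 = 3
y_1 = S_1(0) = a_1 = -1
y_2 = S_2(0) = a_2 = 2
y_3 = S_2(2) = -4
t_q=7/2 is in segment 1 (τ=3/2); S_1(τ)=79/104

y_0=3 y_1=-1 y_2=2 y_3=-4
S(7/2) = 79/104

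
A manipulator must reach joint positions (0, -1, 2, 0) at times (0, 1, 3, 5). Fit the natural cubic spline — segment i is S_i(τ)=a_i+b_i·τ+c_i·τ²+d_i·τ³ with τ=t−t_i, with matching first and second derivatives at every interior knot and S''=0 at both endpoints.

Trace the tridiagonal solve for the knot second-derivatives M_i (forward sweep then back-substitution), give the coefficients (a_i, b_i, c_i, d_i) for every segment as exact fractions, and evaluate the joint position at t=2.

  seg 0: a=0 b=-69/44 c=0 d=25/44
  seg 1: a=-1 b=3/22 c=75/44 d=-45/88
  seg 2: a=2 b=9/11 c=-15/11 d=5/22
S(2) = 29/88

Δ: Δ0=-1, Δ1=3/2, Δ2=-1
row 1: diag=6, rhs=15; c'=1/3, d'=5/2
row 2: denom=8−2·1/3=22/3; d'=(-15−2·5/2)/(22/3)=-30/11
back: M2=-30/11
back: M1=5/2−1/3·-30/11=75/22
M: M0=0, M1=75/22, M2=-30/11, M3=0
seg 0: a=0, c=M0/2=0, d=(M1−M0)/(6·1)=25/44, b=Δ0−h0·(2M0+M1)/6=-69/44
seg 1: a=-1, c=M1/2=75/44, d=(M2−M1)/(6·2)=-45/88, b=Δ1−h1·(2M1+M2)/6=3/22
seg 2: a=2, c=M2/2=-15/11, d=(M3−M2)/(6·2)=5/22, b=Δ2−h2·(2M2+M3)/6=9/11
t_q=2 → seg 1, τ=1; S=-1+3/22·τ+75/44·τ²+-45/88·τ³=29/88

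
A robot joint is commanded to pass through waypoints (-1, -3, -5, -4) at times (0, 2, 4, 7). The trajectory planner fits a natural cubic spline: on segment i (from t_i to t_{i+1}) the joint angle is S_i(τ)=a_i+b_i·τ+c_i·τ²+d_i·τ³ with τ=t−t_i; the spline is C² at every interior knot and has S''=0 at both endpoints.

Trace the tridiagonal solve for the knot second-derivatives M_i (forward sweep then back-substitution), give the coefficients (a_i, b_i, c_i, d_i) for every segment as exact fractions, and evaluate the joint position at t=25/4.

Δ: Δ0=-1, Δ1=-1, Δ2=1/3
row 1: diag=8, rhs=0; c'=1/4, d'=0
row 2: denom=10−2·1/4=19/2; d'=(8−2·0)/(19/2)=16/19
back: M2=16/19
back: M1=0−1/4·16/19=-4/19
M: M0=0, M1=-4/19, M2=16/19, M3=0
seg 0: a=-1, c=M0/2=0, d=(M1−M0)/(6·2)=-1/57, b=Δ0−h0·(2M0+M1)/6=-53/57
seg 1: a=-3, c=M1/2=-2/19, d=(M2−M1)/(6·2)=5/57, b=Δ1−h1·(2M1+M2)/6=-65/57
seg 2: a=-5, c=M2/2=8/19, d=(M3−M2)/(6·3)=-8/171, b=Δ2−h2·(2M2+M3)/6=-29/57
t_q=25/4 → seg 2, τ=9/4; S=-5+-29/57·τ+8/19·τ²+-8/171·τ³=-691/152

  seg 0: a=-1 b=-53/57 c=0 d=-1/57
  seg 1: a=-3 b=-65/57 c=-2/19 d=5/57
  seg 2: a=-5 b=-29/57 c=8/19 d=-8/171
S(25/4) = -691/152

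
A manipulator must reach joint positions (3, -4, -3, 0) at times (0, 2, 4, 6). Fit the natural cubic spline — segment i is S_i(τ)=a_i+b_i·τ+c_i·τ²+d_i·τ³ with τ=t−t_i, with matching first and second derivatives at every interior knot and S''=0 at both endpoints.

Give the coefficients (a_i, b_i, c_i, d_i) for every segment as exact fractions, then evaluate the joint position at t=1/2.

  seg 0: a=3 b=-9/2 c=0 d=1/4
  seg 1: a=-4 b=-3/2 c=3/2 d=-1/4
  seg 2: a=-3 b=3/2 c=0 d=0
S(1/2) = 25/32

Δ: Δ0=-7/2, Δ1=1/2, Δ2=3/2
row 1: diag=8, rhs=24; c'=1/4, d'=3
row 2: denom=8−2·1/4=15/2; d'=(6−2·3)/(15/2)=0
back: M2=0
back: M1=3−1/4·0=3
M: M0=0, M1=3, M2=0, M3=0
seg 0: a=3, c=M0/2=0, d=(M1−M0)/(6·2)=1/4, b=Δ0−h0·(2M0+M1)/6=-9/2
seg 1: a=-4, c=M1/2=3/2, d=(M2−M1)/(6·2)=-1/4, b=Δ1−h1·(2M1+M2)/6=-3/2
seg 2: a=-3, c=M2/2=0, d=(M3−M2)/(6·2)=0, b=Δ2−h2·(2M2+M3)/6=3/2
t_q=1/2 → seg 0, τ=1/2; S=3+-9/2·τ+0·τ²+1/4·τ³=25/32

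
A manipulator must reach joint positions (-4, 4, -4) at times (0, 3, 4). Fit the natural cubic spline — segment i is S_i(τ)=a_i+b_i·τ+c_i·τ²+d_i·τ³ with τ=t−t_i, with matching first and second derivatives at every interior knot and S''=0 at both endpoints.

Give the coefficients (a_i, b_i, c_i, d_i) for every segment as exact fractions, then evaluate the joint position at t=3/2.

  seg 0: a=-4 b=20/3 c=0 d=-4/9
  seg 1: a=4 b=-16/3 c=-4 d=4/3
S(3/2) = 9/2

Δ: Δ0=8/3, Δ1=-8
row 1: diag=8, rhs=-64; c'=1/8, d'=-8
back: M1=-8
M: M0=0, M1=-8, M2=0
seg 0: a=-4, c=M0/2=0, d=(M1−M0)/(6·3)=-4/9, b=Δ0−h0·(2M0+M1)/6=20/3
seg 1: a=4, c=M1/2=-4, d=(M2−M1)/(6·1)=4/3, b=Δ1−h1·(2M1+M2)/6=-16/3
t_q=3/2 → seg 0, τ=3/2; S=-4+20/3·τ+0·τ²+-4/9·τ³=9/2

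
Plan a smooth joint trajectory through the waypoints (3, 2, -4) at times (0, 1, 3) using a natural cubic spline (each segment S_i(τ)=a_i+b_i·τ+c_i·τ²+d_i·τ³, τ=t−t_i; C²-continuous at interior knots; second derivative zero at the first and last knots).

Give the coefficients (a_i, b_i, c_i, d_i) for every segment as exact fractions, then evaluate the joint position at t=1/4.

Δ: Δ0=-1, Δ1=-3
row 1: diag=6, rhs=-12; c'=1/3, d'=-2
back: M1=-2
M: M0=0, M1=-2, M2=0
seg 0: a=3, c=M0/2=0, d=(M1−M0)/(6·1)=-1/3, b=Δ0−h0·(2M0+M1)/6=-2/3
seg 1: a=2, c=M1/2=-1, d=(M2−M1)/(6·2)=1/6, b=Δ1−h1·(2M1+M2)/6=-5/3
t_q=1/4 → seg 0, τ=1/4; S=3+-2/3·τ+0·τ²+-1/3·τ³=181/64

  seg 0: a=3 b=-2/3 c=0 d=-1/3
  seg 1: a=2 b=-5/3 c=-1 d=1/6
S(1/4) = 181/64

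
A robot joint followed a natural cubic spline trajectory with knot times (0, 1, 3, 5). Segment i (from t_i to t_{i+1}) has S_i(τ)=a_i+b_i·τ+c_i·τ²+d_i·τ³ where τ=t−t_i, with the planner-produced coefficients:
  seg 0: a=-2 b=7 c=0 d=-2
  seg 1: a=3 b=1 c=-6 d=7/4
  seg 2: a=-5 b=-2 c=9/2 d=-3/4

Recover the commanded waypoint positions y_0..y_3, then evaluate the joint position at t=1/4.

y_0=-2 y_1=3 y_2=-5 y_3=3
S(1/4) = -9/32

y_0 = S_0(0) = a_0 = -2
y_1 = S_1(0) = a_1 = 3
y_2 = S_2(0) = a_2 = -5
y_3 = S_2(2) = 3
t_q=1/4 is in segment 0 (τ=1/4); S_0(τ)=-9/32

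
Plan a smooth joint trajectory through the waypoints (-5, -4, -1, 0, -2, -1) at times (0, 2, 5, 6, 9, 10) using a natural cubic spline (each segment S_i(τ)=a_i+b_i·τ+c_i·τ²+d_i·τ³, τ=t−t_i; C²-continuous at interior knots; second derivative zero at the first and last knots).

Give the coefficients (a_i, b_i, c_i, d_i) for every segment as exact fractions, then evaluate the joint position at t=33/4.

  seg 0: a=-5 b=3181/7650 c=0 d=161/7650
  seg 1: a=-4 b=5113/7650 c=161/1275 d=-361/68850
  seg 2: a=-1 b=289/225 c=121/1530 d=-309/850
  seg 3: a=0 b=2693/7650 c=-3869/3825 d=15421/68850
  seg 4: a=-2 b=1264/3825 c=2561/2550 d=-2561/7650
S(33/4) = -96691/54400

Δ: Δ0=1/2, Δ1=1, Δ2=1, Δ3=-2/3, Δ4=1
row 1: diag=10, rhs=3; c'=3/10, d'=3/10
row 2: denom=8−3·3/10=71/10; d'=(0−3·3/10)/(71/10)=-9/71
row 3: denom=8−1·10/71=558/71; d'=(-10−1·-9/71)/(558/71)=-701/558
row 4: denom=8−3·71/186=425/62; d'=(10−3·-701/558)/(425/62)=2561/1275
back: M4=2561/1275
back: M3=-701/558−71/186·2561/1275=-7738/3825
back: M2=-9/71−10/71·-7738/3825=121/765
back: M1=3/10−3/10·121/765=322/1275
M: M0=0, M1=322/1275, M2=121/765, M3=-7738/3825, M4=2561/1275, M5=0
seg 0: a=-5, c=M0/2=0, d=(M1−M0)/(6·2)=161/7650, b=Δ0−h0·(2M0+M1)/6=3181/7650
seg 1: a=-4, c=M1/2=161/1275, d=(M2−M1)/(6·3)=-361/68850, b=Δ1−h1·(2M1+M2)/6=5113/7650
seg 2: a=-1, c=M2/2=121/1530, d=(M3−M2)/(6·1)=-309/850, b=Δ2−h2·(2M2+M3)/6=289/225
seg 3: a=0, c=M3/2=-3869/3825, d=(M4−M3)/(6·3)=15421/68850, b=Δ3−h3·(2M3+M4)/6=2693/7650
seg 4: a=-2, c=M4/2=2561/2550, d=(M5−M4)/(6·1)=-2561/7650, b=Δ4−h4·(2M4+M5)/6=1264/3825
t_q=33/4 → seg 3, τ=9/4; S=0+2693/7650·τ+-3869/3825·τ²+15421/68850·τ³=-96691/54400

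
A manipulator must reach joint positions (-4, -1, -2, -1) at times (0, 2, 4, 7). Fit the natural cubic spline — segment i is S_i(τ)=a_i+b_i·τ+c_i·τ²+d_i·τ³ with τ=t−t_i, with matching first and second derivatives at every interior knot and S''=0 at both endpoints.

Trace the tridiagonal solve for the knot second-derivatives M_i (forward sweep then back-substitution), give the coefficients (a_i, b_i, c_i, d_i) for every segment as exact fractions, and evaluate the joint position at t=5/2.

  seg 0: a=-4 b=118/57 c=0 d=-65/456
  seg 1: a=-1 b=41/114 c=-65/76 d=97/456
  seg 2: a=-2 b=-29/57 c=8/19 d=-8/171
S(5/2) = -1225/1216

Δ: Δ0=3/2, Δ1=-1/2, Δ2=1/3
row 1: diag=8, rhs=-12; c'=1/4, d'=-3/2
row 2: denom=10−2·1/4=19/2; d'=(5−2·-3/2)/(19/2)=16/19
back: M2=16/19
back: M1=-3/2−1/4·16/19=-65/38
M: M0=0, M1=-65/38, M2=16/19, M3=0
seg 0: a=-4, c=M0/2=0, d=(M1−M0)/(6·2)=-65/456, b=Δ0−h0·(2M0+M1)/6=118/57
seg 1: a=-1, c=M1/2=-65/76, d=(M2−M1)/(6·2)=97/456, b=Δ1−h1·(2M1+M2)/6=41/114
seg 2: a=-2, c=M2/2=8/19, d=(M3−M2)/(6·3)=-8/171, b=Δ2−h2·(2M2+M3)/6=-29/57
t_q=5/2 → seg 1, τ=1/2; S=-1+41/114·τ+-65/76·τ²+97/456·τ³=-1225/1216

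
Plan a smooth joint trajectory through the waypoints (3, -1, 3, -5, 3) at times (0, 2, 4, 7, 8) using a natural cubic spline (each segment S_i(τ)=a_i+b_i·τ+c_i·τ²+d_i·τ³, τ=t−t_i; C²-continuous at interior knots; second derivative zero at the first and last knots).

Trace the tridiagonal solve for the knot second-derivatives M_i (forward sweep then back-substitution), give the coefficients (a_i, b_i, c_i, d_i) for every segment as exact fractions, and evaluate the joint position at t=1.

  seg 0: a=3 b=-719/201 c=0 d=317/804
  seg 1: a=-1 b=232/201 c=317/134 d=-781/804
  seg 2: a=3 b=-209/201 c=-232/67 d=587/603
  seg 3: a=-5 b=898/201 c=355/67 d=-355/201
S(1) = -49/268

Δ: Δ0=-2, Δ1=2, Δ2=-8/3, Δ3=8
row 1: diag=8, rhs=24; c'=1/4, d'=3
row 2: denom=10−2·1/4=19/2; d'=(-28−2·3)/(19/2)=-68/19
row 3: denom=8−3·6/19=134/19; d'=(64−3·-68/19)/(134/19)=710/67
back: M3=710/67
back: M2=-68/19−6/19·710/67=-464/67
back: M1=3−1/4·-464/67=317/67
M: M0=0, M1=317/67, M2=-464/67, M3=710/67, M4=0
seg 0: a=3, c=M0/2=0, d=(M1−M0)/(6·2)=317/804, b=Δ0−h0·(2M0+M1)/6=-719/201
seg 1: a=-1, c=M1/2=317/134, d=(M2−M1)/(6·2)=-781/804, b=Δ1−h1·(2M1+M2)/6=232/201
seg 2: a=3, c=M2/2=-232/67, d=(M3−M2)/(6·3)=587/603, b=Δ2−h2·(2M2+M3)/6=-209/201
seg 3: a=-5, c=M3/2=355/67, d=(M4−M3)/(6·1)=-355/201, b=Δ3−h3·(2M3+M4)/6=898/201
t_q=1 → seg 0, τ=1; S=3+-719/201·τ+0·τ²+317/804·τ³=-49/268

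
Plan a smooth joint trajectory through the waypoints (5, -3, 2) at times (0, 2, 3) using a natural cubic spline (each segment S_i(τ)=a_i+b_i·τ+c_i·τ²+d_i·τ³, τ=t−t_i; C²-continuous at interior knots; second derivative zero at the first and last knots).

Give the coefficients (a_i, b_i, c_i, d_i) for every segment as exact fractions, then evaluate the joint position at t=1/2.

  seg 0: a=5 b=-7 c=0 d=3/4
  seg 1: a=-3 b=2 c=9/2 d=-3/2
S(1/2) = 51/32

Δ: Δ0=-4, Δ1=5
row 1: diag=6, rhs=54; c'=1/6, d'=9
back: M1=9
M: M0=0, M1=9, M2=0
seg 0: a=5, c=M0/2=0, d=(M1−M0)/(6·2)=3/4, b=Δ0−h0·(2M0+M1)/6=-7
seg 1: a=-3, c=M1/2=9/2, d=(M2−M1)/(6·1)=-3/2, b=Δ1−h1·(2M1+M2)/6=2
t_q=1/2 → seg 0, τ=1/2; S=5+-7·τ+0·τ²+3/4·τ³=51/32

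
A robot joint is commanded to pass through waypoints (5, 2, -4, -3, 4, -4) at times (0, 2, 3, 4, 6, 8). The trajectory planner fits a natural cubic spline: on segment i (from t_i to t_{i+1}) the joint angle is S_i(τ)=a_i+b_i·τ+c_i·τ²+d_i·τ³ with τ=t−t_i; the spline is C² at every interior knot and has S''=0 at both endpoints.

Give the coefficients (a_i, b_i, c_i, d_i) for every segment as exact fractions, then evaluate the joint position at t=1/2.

  seg 0: a=5 b=153/241 c=0 d=-1029/1928
  seg 1: a=2 b=-2781/482 c=-3087/964 d=2865/964
  seg 2: a=-4 b=-3141/964 c=1377/241 d=-1403/964
  seg 3: a=-3 b=1833/482 c=1299/964 d=-1445/1928
  seg 4: a=4 b=48/241 c=-759/241 d=253/482
S(1/2) = 80987/15424

Δ: Δ0=-3/2, Δ1=-6, Δ2=1, Δ3=7/2, Δ4=-4
row 1: diag=6, rhs=-27; c'=1/6, d'=-9/2
row 2: denom=4−1·1/6=23/6; d'=(42−1·-9/2)/(23/6)=279/23
row 3: denom=6−1·6/23=132/23; d'=(15−1·279/23)/(132/23)=1/2
row 4: denom=8−2·23/66=241/33; d'=(-45−2·1/2)/(241/33)=-1518/241
back: M4=-1518/241
back: M3=1/2−23/66·-1518/241=1299/482
back: M2=279/23−6/23·1299/482=2754/241
back: M1=-9/2−1/6·2754/241=-3087/482
M: M0=0, M1=-3087/482, M2=2754/241, M3=1299/482, M4=-1518/241, M5=0
seg 0: a=5, c=M0/2=0, d=(M1−M0)/(6·2)=-1029/1928, b=Δ0−h0·(2M0+M1)/6=153/241
seg 1: a=2, c=M1/2=-3087/964, d=(M2−M1)/(6·1)=2865/964, b=Δ1−h1·(2M1+M2)/6=-2781/482
seg 2: a=-4, c=M2/2=1377/241, d=(M3−M2)/(6·1)=-1403/964, b=Δ2−h2·(2M2+M3)/6=-3141/964
seg 3: a=-3, c=M3/2=1299/964, d=(M4−M3)/(6·2)=-1445/1928, b=Δ3−h3·(2M3+M4)/6=1833/482
seg 4: a=4, c=M4/2=-759/241, d=(M5−M4)/(6·2)=253/482, b=Δ4−h4·(2M4+M5)/6=48/241
t_q=1/2 → seg 0, τ=1/2; S=5+153/241·τ+0·τ²+-1029/1928·τ³=80987/15424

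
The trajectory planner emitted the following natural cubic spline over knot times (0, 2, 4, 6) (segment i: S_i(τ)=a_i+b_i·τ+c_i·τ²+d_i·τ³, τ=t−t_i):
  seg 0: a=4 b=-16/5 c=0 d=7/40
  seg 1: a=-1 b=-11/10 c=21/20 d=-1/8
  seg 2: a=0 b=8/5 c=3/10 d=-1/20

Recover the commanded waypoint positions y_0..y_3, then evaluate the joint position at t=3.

y_0=4 y_1=-1 y_2=0 y_3=4
S(3) = -47/40

y_0 = S_0(0) = a_0 = 4
y_1 = S_1(0) = a_1 = -1
y_2 = S_2(0) = a_2 = 0
y_3 = S_2(2) = 4
t_q=3 is in segment 1 (τ=1); S_1(τ)=-47/40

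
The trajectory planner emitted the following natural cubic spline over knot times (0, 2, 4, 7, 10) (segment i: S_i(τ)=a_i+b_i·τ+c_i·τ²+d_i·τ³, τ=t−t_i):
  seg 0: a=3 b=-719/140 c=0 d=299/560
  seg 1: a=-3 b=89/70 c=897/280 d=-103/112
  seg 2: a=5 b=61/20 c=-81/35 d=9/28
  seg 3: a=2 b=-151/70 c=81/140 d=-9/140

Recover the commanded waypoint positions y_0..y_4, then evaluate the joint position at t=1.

y_0=3 y_1=-3 y_2=5 y_3=2 y_4=-1
S(1) = -897/560

y_0 = S_0(0) = a_0 = 3
y_1 = S_1(0) = a_1 = -3
y_2 = S_2(0) = a_2 = 5
y_3 = S_3(0) = a_3 = 2
y_4 = S_3(3) = -1
t_q=1 is in segment 0 (τ=1); S_0(τ)=-897/560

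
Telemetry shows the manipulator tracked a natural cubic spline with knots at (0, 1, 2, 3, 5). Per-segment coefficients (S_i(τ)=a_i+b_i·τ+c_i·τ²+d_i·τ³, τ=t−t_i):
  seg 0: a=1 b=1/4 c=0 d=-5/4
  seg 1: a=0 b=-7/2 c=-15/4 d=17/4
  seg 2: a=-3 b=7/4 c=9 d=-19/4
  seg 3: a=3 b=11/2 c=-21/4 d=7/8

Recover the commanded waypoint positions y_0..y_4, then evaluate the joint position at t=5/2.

y_0 = S_0(0) = a_0 = 1
y_1 = S_1(0) = a_1 = 0
y_2 = S_2(0) = a_2 = -3
y_3 = S_3(0) = a_3 = 3
y_4 = S_3(2) = 0
t_q=5/2 is in segment 2 (τ=1/2); S_2(τ)=-15/32

y_0=1 y_1=0 y_2=-3 y_3=3 y_4=0
S(5/2) = -15/32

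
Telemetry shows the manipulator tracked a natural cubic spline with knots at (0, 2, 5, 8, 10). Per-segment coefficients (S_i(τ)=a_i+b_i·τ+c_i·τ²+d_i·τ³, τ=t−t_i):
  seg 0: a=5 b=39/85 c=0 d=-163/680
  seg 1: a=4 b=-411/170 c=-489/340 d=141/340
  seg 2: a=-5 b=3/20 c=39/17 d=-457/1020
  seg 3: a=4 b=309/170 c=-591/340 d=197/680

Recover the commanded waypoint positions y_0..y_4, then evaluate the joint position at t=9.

y_0 = S_0(0) = a_0 = 5
y_1 = S_1(0) = a_1 = 4
y_2 = S_2(0) = a_2 = -5
y_3 = S_3(0) = a_3 = 4
y_4 = S_3(2) = 3
t_q=9 is in segment 3 (τ=1); S_3(τ)=2971/680

y_0=5 y_1=4 y_2=-5 y_3=4 y_4=3
S(9) = 2971/680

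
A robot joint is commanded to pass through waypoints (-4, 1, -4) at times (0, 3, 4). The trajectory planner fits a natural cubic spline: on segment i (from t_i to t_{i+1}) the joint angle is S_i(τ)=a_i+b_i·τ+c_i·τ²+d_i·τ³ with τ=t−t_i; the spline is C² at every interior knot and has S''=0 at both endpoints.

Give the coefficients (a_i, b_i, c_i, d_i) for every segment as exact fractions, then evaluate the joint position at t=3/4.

  seg 0: a=-4 b=25/6 c=0 d=-5/18
  seg 1: a=1 b=-10/3 c=-5/2 d=5/6
S(3/4) = -127/128

Δ: Δ0=5/3, Δ1=-5
row 1: diag=8, rhs=-40; c'=1/8, d'=-5
back: M1=-5
M: M0=0, M1=-5, M2=0
seg 0: a=-4, c=M0/2=0, d=(M1−M0)/(6·3)=-5/18, b=Δ0−h0·(2M0+M1)/6=25/6
seg 1: a=1, c=M1/2=-5/2, d=(M2−M1)/(6·1)=5/6, b=Δ1−h1·(2M1+M2)/6=-10/3
t_q=3/4 → seg 0, τ=3/4; S=-4+25/6·τ+0·τ²+-5/18·τ³=-127/128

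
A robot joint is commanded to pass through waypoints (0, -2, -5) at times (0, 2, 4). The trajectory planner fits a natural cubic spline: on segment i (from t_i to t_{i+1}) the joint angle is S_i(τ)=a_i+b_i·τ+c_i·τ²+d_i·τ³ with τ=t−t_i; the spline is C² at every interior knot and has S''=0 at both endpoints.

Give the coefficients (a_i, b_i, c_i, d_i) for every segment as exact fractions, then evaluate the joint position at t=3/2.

  seg 0: a=0 b=-7/8 c=0 d=-1/32
  seg 1: a=-2 b=-5/4 c=-3/16 d=1/32
S(3/2) = -363/256

Δ: Δ0=-1, Δ1=-3/2
row 1: diag=8, rhs=-3; c'=1/4, d'=-3/8
back: M1=-3/8
M: M0=0, M1=-3/8, M2=0
seg 0: a=0, c=M0/2=0, d=(M1−M0)/(6·2)=-1/32, b=Δ0−h0·(2M0+M1)/6=-7/8
seg 1: a=-2, c=M1/2=-3/16, d=(M2−M1)/(6·2)=1/32, b=Δ1−h1·(2M1+M2)/6=-5/4
t_q=3/2 → seg 0, τ=3/2; S=0+-7/8·τ+0·τ²+-1/32·τ³=-363/256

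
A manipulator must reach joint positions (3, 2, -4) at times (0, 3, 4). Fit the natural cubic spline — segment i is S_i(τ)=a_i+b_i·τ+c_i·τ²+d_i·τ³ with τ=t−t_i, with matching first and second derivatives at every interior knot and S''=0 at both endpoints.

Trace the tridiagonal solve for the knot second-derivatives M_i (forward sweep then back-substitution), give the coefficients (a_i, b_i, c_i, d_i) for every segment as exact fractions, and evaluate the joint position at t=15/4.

Δ: Δ0=-1/3, Δ1=-6
row 1: diag=8, rhs=-34; c'=1/8, d'=-17/4
back: M1=-17/4
M: M0=0, M1=-17/4, M2=0
seg 0: a=3, c=M0/2=0, d=(M1−M0)/(6·3)=-17/72, b=Δ0−h0·(2M0+M1)/6=43/24
seg 1: a=2, c=M1/2=-17/8, d=(M2−M1)/(6·1)=17/24, b=Δ1−h1·(2M1+M2)/6=-55/12
t_q=15/4 → seg 1, τ=3/4; S=2+-55/12·τ+-17/8·τ²+17/24·τ³=-1195/512

  seg 0: a=3 b=43/24 c=0 d=-17/72
  seg 1: a=2 b=-55/12 c=-17/8 d=17/24
S(15/4) = -1195/512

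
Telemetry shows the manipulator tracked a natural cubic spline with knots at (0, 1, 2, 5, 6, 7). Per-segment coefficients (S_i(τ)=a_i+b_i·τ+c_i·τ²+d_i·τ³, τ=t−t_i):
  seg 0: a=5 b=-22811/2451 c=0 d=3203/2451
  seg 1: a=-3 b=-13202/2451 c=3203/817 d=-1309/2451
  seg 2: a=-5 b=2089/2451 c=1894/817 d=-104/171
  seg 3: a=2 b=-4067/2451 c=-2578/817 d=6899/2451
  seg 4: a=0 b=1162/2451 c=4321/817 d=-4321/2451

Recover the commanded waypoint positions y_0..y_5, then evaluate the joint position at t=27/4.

y_0=5 y_1=-3 y_2=-5 y_3=2 y_4=0 y_5=4
S(27/4) = 135259/52288

y_0 = S_0(0) = a_0 = 5
y_1 = S_1(0) = a_1 = -3
y_2 = S_2(0) = a_2 = -5
y_3 = S_3(0) = a_3 = 2
y_4 = S_4(0) = a_4 = 0
y_5 = S_4(1) = 4
t_q=27/4 is in segment 4 (τ=3/4); S_4(τ)=135259/52288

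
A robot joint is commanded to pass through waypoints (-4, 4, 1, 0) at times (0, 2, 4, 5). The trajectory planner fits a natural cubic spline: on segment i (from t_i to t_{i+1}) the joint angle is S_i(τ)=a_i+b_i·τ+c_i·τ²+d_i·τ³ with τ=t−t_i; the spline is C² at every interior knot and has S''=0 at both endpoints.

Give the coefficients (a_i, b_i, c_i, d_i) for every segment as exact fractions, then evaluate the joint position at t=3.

Δ: Δ0=4, Δ1=-3/2, Δ2=-1
row 1: diag=8, rhs=-33; c'=1/4, d'=-33/8
row 2: denom=6−2·1/4=11/2; d'=(3−2·-33/8)/(11/2)=45/22
back: M2=45/22
back: M1=-33/8−1/4·45/22=-51/11
M: M0=0, M1=-51/11, M2=45/22, M3=0
seg 0: a=-4, c=M0/2=0, d=(M1−M0)/(6·2)=-17/44, b=Δ0−h0·(2M0+M1)/6=61/11
seg 1: a=4, c=M1/2=-51/22, d=(M2−M1)/(6·2)=49/88, b=Δ1−h1·(2M1+M2)/6=10/11
seg 2: a=1, c=M2/2=45/44, d=(M3−M2)/(6·1)=-15/44, b=Δ2−h2·(2M2+M3)/6=-37/22
t_q=3 → seg 1, τ=1; S=4+10/11·τ+-51/22·τ²+49/88·τ³=277/88

  seg 0: a=-4 b=61/11 c=0 d=-17/44
  seg 1: a=4 b=10/11 c=-51/22 d=49/88
  seg 2: a=1 b=-37/22 c=45/44 d=-15/44
S(3) = 277/88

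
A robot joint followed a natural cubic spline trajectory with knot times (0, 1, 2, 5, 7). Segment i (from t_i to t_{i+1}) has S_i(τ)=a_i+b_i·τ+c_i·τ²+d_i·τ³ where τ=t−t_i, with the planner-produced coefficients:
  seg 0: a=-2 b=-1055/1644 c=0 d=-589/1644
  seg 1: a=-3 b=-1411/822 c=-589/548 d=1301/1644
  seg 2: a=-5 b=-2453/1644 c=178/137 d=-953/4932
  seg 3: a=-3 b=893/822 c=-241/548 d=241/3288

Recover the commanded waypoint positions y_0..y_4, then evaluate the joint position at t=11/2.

y_0 = S_0(0) = a_0 = -2
y_1 = S_1(0) = a_1 = -3
y_2 = S_2(0) = a_2 = -5
y_3 = S_3(0) = a_3 = -3
y_4 = S_3(2) = -2
t_q=11/2 is in segment 3 (τ=1/2); S_3(τ)=-22425/8768

y_0=-2 y_1=-3 y_2=-5 y_3=-3 y_4=-2
S(11/2) = -22425/8768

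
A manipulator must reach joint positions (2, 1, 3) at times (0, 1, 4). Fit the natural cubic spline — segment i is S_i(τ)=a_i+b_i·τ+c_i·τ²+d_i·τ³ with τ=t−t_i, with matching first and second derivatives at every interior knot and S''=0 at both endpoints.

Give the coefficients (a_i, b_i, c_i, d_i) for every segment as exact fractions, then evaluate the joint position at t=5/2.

Δ: Δ0=-1, Δ1=2/3
row 1: diag=8, rhs=10; c'=3/8, d'=5/4
back: M1=5/4
M: M0=0, M1=5/4, M2=0
seg 0: a=2, c=M0/2=0, d=(M1−M0)/(6·1)=5/24, b=Δ0−h0·(2M0+M1)/6=-29/24
seg 1: a=1, c=M1/2=5/8, d=(M2−M1)/(6·3)=-5/72, b=Δ1−h1·(2M1+M2)/6=-7/12
t_q=5/2 → seg 1, τ=3/2; S=1+-7/12·τ+5/8·τ²+-5/72·τ³=83/64

  seg 0: a=2 b=-29/24 c=0 d=5/24
  seg 1: a=1 b=-7/12 c=5/8 d=-5/72
S(5/2) = 83/64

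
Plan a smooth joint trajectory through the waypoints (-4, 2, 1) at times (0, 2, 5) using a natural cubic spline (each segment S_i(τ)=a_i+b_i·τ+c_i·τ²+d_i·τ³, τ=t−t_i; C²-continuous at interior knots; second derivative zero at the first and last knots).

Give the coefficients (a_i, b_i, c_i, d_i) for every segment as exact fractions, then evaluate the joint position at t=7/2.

  seg 0: a=-4 b=11/3 c=0 d=-1/6
  seg 1: a=2 b=5/3 c=-1 d=1/9
S(7/2) = 21/8

Δ: Δ0=3, Δ1=-1/3
row 1: diag=10, rhs=-20; c'=3/10, d'=-2
back: M1=-2
M: M0=0, M1=-2, M2=0
seg 0: a=-4, c=M0/2=0, d=(M1−M0)/(6·2)=-1/6, b=Δ0−h0·(2M0+M1)/6=11/3
seg 1: a=2, c=M1/2=-1, d=(M2−M1)/(6·3)=1/9, b=Δ1−h1·(2M1+M2)/6=5/3
t_q=7/2 → seg 1, τ=3/2; S=2+5/3·τ+-1·τ²+1/9·τ³=21/8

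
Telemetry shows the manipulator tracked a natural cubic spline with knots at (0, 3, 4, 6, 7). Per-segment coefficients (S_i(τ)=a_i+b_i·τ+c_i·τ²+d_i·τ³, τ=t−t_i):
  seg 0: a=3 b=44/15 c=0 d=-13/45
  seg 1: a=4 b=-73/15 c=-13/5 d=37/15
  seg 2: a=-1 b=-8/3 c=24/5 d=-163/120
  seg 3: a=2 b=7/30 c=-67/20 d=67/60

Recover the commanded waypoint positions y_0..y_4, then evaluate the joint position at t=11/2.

y_0 = S_0(0) = a_0 = 3
y_1 = S_1(0) = a_1 = 4
y_2 = S_2(0) = a_2 = -1
y_3 = S_3(0) = a_3 = 2
y_4 = S_3(1) = 0
t_q=11/2 is in segment 2 (τ=3/2); S_2(τ)=389/320

y_0=3 y_1=4 y_2=-1 y_3=2 y_4=0
S(11/2) = 389/320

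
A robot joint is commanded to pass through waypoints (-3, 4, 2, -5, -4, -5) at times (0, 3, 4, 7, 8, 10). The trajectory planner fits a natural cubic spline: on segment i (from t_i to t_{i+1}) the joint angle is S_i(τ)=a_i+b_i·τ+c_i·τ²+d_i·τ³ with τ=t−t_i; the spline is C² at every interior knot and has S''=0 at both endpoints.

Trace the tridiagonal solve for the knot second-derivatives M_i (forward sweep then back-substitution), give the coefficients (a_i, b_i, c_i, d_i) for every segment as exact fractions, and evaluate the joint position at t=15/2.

Δ: Δ0=7/3, Δ1=-2, Δ2=-7/3, Δ3=1, Δ4=-1/2
row 1: diag=8, rhs=-26; c'=1/8, d'=-13/4
row 2: denom=8−1·1/8=63/8; d'=(-2−1·-13/4)/(63/8)=10/63
row 3: denom=8−3·8/21=48/7; d'=(20−3·10/63)/(48/7)=205/72
row 4: denom=6−1·7/48=281/48; d'=(-9−1·205/72)/(281/48)=-1706/843
back: M4=-1706/843
back: M3=205/72−7/48·-1706/843=883/281
back: M2=10/63−8/21·883/281=-2626/2529
back: M1=-13/4−1/8·-2626/2529=-7891/2529
M: M0=0, M1=-7891/2529, M2=-2626/2529, M3=883/281, M4=-1706/843, M5=0
seg 0: a=-3, c=M0/2=0, d=(M1−M0)/(6·3)=-7891/45522, b=Δ0−h0·(2M0+M1)/6=19693/5058
seg 1: a=4, c=M1/2=-7891/5058, d=(M2−M1)/(6·1)=195/562, b=Δ1−h1·(2M1+M2)/6=-1990/2529
seg 2: a=2, c=M2/2=-1313/2529, d=(M3−M2)/(6·3)=10573/45522, b=Δ2−h2·(2M2+M3)/6=-14497/5058
seg 3: a=-5, c=M3/2=883/562, d=(M4−M3)/(6·1)=-4355/5058, b=Δ3−h3·(2M3+M4)/6=733/2529
seg 4: a=-4, c=M4/2=-853/843, d=(M5−M4)/(6·2)=853/5058, b=Δ4−h4·(2M4+M5)/6=4295/5058
t_q=15/2 → seg 3, τ=1/2; S=-5+733/2529·τ+883/562·τ²+-4355/5058·τ³=-61639/13488

  seg 0: a=-3 b=19693/5058 c=0 d=-7891/45522
  seg 1: a=4 b=-1990/2529 c=-7891/5058 d=195/562
  seg 2: a=2 b=-14497/5058 c=-1313/2529 d=10573/45522
  seg 3: a=-5 b=733/2529 c=883/562 d=-4355/5058
  seg 4: a=-4 b=4295/5058 c=-853/843 d=853/5058
S(15/2) = -61639/13488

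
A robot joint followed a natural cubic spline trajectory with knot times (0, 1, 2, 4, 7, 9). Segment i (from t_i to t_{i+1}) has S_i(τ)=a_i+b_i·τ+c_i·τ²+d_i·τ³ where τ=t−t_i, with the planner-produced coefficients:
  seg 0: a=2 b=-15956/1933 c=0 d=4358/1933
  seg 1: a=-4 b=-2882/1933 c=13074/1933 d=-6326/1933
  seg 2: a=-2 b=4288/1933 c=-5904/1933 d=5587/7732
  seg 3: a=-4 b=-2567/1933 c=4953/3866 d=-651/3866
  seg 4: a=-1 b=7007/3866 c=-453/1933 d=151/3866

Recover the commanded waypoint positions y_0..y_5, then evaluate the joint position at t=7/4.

y_0=2 y_1=-4 y_2=-2 y_3=-4 y_4=-1 y_5=2
S(7/4) = -166661/61856

y_0 = S_0(0) = a_0 = 2
y_1 = S_1(0) = a_1 = -4
y_2 = S_2(0) = a_2 = -2
y_3 = S_3(0) = a_3 = -4
y_4 = S_4(0) = a_4 = -1
y_5 = S_4(2) = 2
t_q=7/4 is in segment 1 (τ=3/4); S_1(τ)=-166661/61856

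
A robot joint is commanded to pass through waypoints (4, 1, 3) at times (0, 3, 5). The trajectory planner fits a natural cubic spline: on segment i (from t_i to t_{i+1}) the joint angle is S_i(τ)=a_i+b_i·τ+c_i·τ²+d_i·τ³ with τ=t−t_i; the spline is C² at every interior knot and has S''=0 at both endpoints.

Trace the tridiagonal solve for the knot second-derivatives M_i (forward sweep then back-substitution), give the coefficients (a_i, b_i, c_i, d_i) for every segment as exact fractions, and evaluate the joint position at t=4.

  seg 0: a=4 b=-8/5 c=0 d=1/15
  seg 1: a=1 b=1/5 c=3/5 d=-1/10
S(4) = 17/10

Δ: Δ0=-1, Δ1=1
row 1: diag=10, rhs=12; c'=1/5, d'=6/5
back: M1=6/5
M: M0=0, M1=6/5, M2=0
seg 0: a=4, c=M0/2=0, d=(M1−M0)/(6·3)=1/15, b=Δ0−h0·(2M0+M1)/6=-8/5
seg 1: a=1, c=M1/2=3/5, d=(M2−M1)/(6·2)=-1/10, b=Δ1−h1·(2M1+M2)/6=1/5
t_q=4 → seg 1, τ=1; S=1+1/5·τ+3/5·τ²+-1/10·τ³=17/10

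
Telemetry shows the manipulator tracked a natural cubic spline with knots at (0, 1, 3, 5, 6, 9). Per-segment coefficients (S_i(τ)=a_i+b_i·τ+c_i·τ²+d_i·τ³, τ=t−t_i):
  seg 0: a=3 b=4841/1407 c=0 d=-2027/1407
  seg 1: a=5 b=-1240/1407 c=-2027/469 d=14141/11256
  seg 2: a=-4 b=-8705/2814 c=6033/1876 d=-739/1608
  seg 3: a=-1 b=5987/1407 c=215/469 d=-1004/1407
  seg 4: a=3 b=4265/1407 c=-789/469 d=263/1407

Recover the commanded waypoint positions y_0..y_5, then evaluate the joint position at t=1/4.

y_0 = S_0(0) = a_0 = 3
y_1 = S_1(0) = a_1 = 5
y_2 = S_2(0) = a_2 = -4
y_3 = S_3(0) = a_3 = -1
y_4 = S_4(0) = a_4 = 3
y_5 = S_4(3) = 2
t_q=1/4 is in segment 0 (τ=1/4); S_0(τ)=115191/30016

y_0=3 y_1=5 y_2=-4 y_3=-1 y_4=3 y_5=2
S(1/4) = 115191/30016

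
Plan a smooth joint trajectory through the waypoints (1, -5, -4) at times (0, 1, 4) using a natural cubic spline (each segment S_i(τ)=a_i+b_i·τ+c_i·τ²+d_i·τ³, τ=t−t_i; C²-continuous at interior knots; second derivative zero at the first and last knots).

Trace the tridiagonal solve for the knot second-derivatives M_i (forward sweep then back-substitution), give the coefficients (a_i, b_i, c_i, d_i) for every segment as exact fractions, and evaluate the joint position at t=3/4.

Δ: Δ0=-6, Δ1=1/3
row 1: diag=8, rhs=38; c'=3/8, d'=19/4
back: M1=19/4
M: M0=0, M1=19/4, M2=0
seg 0: a=1, c=M0/2=0, d=(M1−M0)/(6·1)=19/24, b=Δ0−h0·(2M0+M1)/6=-163/24
seg 1: a=-5, c=M1/2=19/8, d=(M2−M1)/(6·3)=-19/72, b=Δ1−h1·(2M1+M2)/6=-53/12
t_q=3/4 → seg 0, τ=3/4; S=1+-163/24·τ+0·τ²+19/24·τ³=-1925/512

  seg 0: a=1 b=-163/24 c=0 d=19/24
  seg 1: a=-5 b=-53/12 c=19/8 d=-19/72
S(3/4) = -1925/512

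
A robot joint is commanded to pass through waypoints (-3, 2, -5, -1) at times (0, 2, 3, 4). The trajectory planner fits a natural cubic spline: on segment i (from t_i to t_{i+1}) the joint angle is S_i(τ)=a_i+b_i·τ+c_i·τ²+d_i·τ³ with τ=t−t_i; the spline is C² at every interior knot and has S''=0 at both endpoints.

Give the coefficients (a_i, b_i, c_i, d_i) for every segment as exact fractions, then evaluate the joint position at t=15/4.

  seg 0: a=-3 b=311/46 c=0 d=-49/46
  seg 1: a=2 b=-277/46 c=-147/23 d=249/46
  seg 2: a=-5 b=-59/23 c=453/46 d=-151/46
S(15/4) = -8153/2944

Δ: Δ0=5/2, Δ1=-7, Δ2=4
row 1: diag=6, rhs=-57; c'=1/6, d'=-19/2
row 2: denom=4−1·1/6=23/6; d'=(66−1·-19/2)/(23/6)=453/23
back: M2=453/23
back: M1=-19/2−1/6·453/23=-294/23
M: M0=0, M1=-294/23, M2=453/23, M3=0
seg 0: a=-3, c=M0/2=0, d=(M1−M0)/(6·2)=-49/46, b=Δ0−h0·(2M0+M1)/6=311/46
seg 1: a=2, c=M1/2=-147/23, d=(M2−M1)/(6·1)=249/46, b=Δ1−h1·(2M1+M2)/6=-277/46
seg 2: a=-5, c=M2/2=453/46, d=(M3−M2)/(6·1)=-151/46, b=Δ2−h2·(2M2+M3)/6=-59/23
t_q=15/4 → seg 2, τ=3/4; S=-5+-59/23·τ+453/46·τ²+-151/46·τ³=-8153/2944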